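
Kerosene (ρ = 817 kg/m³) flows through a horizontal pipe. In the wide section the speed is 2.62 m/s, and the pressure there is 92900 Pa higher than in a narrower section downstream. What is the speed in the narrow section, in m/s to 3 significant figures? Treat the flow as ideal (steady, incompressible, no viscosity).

Horizontal Bernoulli: P₁ + ½ρv₁² = P₂ + ½ρv₂², so v₂² = v₁² + 2(P₁ − P₂)/ρ.
v₂ = √(2.62² + 2·92900/817) = √(6.86 + 227) = 15.3 m/s.

v₂ ≈ 15.3 m/s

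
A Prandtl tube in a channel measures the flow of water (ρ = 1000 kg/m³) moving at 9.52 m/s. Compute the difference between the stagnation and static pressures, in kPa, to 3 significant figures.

At the stagnation point the flow is brought to rest, so Bernoulli gives P_stag − P_static = ½ρv².
ΔP = ½·1000·9.52² = 45300 Pa.

ΔP = 45.3 kPa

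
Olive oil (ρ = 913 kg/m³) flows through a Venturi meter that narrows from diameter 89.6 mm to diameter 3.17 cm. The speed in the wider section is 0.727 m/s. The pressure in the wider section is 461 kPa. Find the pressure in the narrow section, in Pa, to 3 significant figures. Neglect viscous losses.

P₂ = 446000 Pa

By continuity, v₂ = v₁·A₁/A₂ = 0.727·(63.1/7.89) = 5.81 m/s.
With no height change, Bernoulli's equation is P₁ + ½ρv₁² = P₂ + ½ρv₂².
P₂ = P₁ − ½ρ(v₂² − v₁²) = 461000 − ½·913·(5.81² − 0.727²) = 461000 − 15200 = 446000 Pa.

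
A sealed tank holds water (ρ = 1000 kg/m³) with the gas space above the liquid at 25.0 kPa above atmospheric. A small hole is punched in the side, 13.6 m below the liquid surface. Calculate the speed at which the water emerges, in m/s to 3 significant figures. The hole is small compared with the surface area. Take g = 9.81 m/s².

v ≈ 17.8 m/s

Take point 1 at the surface (v₁ ≈ 0) and point 2 at the hole (at atmospheric pressure). Bernoulli: P₁ + ρg h = P_atm + ½ρv₂².
With P₁ − P_atm = 25000 Pa, v₂ = √(2gh + 2ΔP/ρ) = √(2·9.81·13.6 + 2·25000/1000) = 17.8 m/s.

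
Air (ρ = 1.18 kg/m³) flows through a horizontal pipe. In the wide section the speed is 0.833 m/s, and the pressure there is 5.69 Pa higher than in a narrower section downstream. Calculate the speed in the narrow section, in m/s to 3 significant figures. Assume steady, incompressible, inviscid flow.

v₂ ≈ 3.22 m/s

With h₁ = h₂, rearranging Bernoulli gives v₂ = √(v₁² + 2ΔP/ρ).
v₂ = √(0.833² + 2·5.69/1.18) = √(0.694 + 9.64) = 3.22 m/s.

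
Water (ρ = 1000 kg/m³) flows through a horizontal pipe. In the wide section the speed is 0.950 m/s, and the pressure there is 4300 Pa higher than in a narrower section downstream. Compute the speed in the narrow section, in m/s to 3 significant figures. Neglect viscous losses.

Along the level pipe P + ½ρv² is conserved, hence v₂² = v₁² + 2(P₁ − P₂)/ρ.
v₂ = √(0.950² + 2·4300/1000) = √(0.902 + 8.60) = 3.08 m/s.

v₂ ≈ 3.08 m/s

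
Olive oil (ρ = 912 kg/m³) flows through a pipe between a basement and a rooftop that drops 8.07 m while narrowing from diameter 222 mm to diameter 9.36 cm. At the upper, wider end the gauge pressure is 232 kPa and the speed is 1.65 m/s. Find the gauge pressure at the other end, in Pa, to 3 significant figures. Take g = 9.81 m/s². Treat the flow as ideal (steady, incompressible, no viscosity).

P₂ ≈ 266000 Pa

The volume flow rate is constant, so v₂ = (A₁/A₂)v₁ = (387/68.8)·1.65 = 9.28 m/s.
Energy conservation along the streamline gives P₂ = P₁ − ½ρ(v₂² − v₁²) − ρg(h₂ − h₁).
P₂ = 232000 + ½·912·(1.65² − 9.28²) − 912·9.81·(−8.07) = 232000 + (-38000) − (-72200) = 266000 Pa.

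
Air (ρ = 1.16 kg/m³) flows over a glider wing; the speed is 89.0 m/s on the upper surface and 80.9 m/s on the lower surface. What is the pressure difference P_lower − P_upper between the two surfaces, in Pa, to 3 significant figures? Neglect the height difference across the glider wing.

ΔP ≈ 798 Pa

Bernoulli (same height): P_lower − P_upper = ½ρ(v_upper² − v_lower²).
ΔP = ½·1.16·(89.0² − 80.9²) = 798 Pa.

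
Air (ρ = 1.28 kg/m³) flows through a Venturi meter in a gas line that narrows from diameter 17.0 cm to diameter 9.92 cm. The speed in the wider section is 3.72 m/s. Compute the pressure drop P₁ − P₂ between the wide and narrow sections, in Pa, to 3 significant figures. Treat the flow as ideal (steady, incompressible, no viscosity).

ΔP = 67.5 Pa

The volume flow rate is constant, so v₂ = (A₁/A₂)v₁ = (227/77.3)·3.72 = 10.9 m/s.
Along the horizontal streamline, P + ½ρv² is constant.
P₁ − P₂ = ½·1.28·(10.9² − 3.72²) = ½·1.28·106 = 67.5 Pa.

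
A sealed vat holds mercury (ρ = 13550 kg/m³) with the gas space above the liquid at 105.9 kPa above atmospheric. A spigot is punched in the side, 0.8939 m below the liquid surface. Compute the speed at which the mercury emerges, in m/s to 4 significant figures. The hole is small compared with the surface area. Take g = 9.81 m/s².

Take point 1 at the surface (v₁ ≈ 0) and point 2 at the hole (at atmospheric pressure). Bernoulli: P₁ + ρg h = P_atm + ½ρv₂².
With P₁ − P_atm = 105900 Pa, v₂ = √(2gh + 2ΔP/ρ) = √(2·9.81·0.8939 + 2·105900/13550) = 5.759 m/s.

5.759 m/s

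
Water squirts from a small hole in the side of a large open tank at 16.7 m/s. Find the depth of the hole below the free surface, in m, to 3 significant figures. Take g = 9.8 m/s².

h = 14.2 m

Torricelli: v = √(2gh), so h = v²/(2g).
h = 16.7²/(2·9.8) = 279/19.60 = 14.2 m.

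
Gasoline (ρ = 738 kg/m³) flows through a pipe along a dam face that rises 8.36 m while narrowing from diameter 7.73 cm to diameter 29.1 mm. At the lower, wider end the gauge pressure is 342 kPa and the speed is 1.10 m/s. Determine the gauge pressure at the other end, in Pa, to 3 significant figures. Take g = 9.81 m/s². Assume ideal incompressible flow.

260000 Pa

By continuity, v₂ = v₁·A₁/A₂ = 1.10·(46.9/6.65) = 7.76 m/s.
Applying Bernoulli between the two ends and solving for P₂: P₂ = P₁ + ½ρ(v₁² − v₂²) − ρgΔh.
P₂ = 342000 + ½·738·(1.10² − 7.76²) − 738·9.81·(+8.36) = 342000 + (-21800) − (60500) = 260000 Pa.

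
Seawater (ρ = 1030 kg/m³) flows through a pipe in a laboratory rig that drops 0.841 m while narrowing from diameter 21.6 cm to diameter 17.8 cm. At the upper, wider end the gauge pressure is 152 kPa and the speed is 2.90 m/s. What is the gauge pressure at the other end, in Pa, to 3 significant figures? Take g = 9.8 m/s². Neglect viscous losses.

P₂ ≈ 155000 Pa

Continuity gives A₁v₁ = A₂v₂, so v₂ = (366 cm²)/(249 cm²) × 2.90 m/s = 4.27 m/s.
Bernoulli: P₁ + ½ρv₁² + ρg h₁ = P₂ + ½ρv₂² + ρg h₂, so P₂ = P₁ + ½ρ(v₁² − v₂²) − ρg(h₂ − h₁).
P₂ = 152000 + ½·1030·(2.90² − 4.27²) − 1030·9.8·(−0.841) = 152000 + (-5060) − (-8490) = 155000 Pa.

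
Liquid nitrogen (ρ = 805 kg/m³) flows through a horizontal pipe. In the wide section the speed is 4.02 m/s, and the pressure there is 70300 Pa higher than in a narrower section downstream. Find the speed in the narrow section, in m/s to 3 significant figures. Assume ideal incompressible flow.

With h₁ = h₂, rearranging Bernoulli gives v₂ = √(v₁² + 2ΔP/ρ).
v₂ = √(4.02² + 2·70300/805) = √(16.2 + 175) = 13.8 m/s.

v₂ = 13.8 m/s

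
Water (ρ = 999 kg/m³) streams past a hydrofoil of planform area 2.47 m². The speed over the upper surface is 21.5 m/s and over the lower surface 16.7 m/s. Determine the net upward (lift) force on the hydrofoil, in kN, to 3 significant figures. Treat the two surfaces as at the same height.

The faster flow above has the lower pressure; Bernoulli (same height) gives ΔP = ½ρ(v_up² − v_low²).
ΔP = ½·999·(21.5² − 16.7²) = 91600 Pa.
Lift = ΔP · A = 91600 × 2.47 = 226000 N.

F ≈ 226 kN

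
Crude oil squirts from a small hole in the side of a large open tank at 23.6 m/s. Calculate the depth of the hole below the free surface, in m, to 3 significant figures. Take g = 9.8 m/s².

For a small hole in a large open tank, ½v² = gh, giving h = v²/(2g).
h = 23.6²/(2·9.8) = 557/19.60 = 28.4 m.

h ≈ 28.4 m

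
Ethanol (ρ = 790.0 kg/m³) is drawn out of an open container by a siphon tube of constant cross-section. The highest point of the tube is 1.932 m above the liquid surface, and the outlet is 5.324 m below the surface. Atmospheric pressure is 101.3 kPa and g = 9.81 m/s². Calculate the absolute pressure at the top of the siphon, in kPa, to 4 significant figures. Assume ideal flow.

Bernoulli surface→outlet gives ½v² = g·h_out, so v = √(2·9.81·5.324) = 10.22 m/s.
Continuity keeps v the same throughout the tube; from surface to crest, P_atm + 0 = P_top + ½ρv² + ρg·h_top.
P_top = 101300 − ½·790.0·10.22² − 790.0·9.81·1.932 = 45070 Pa.

45.07 kPa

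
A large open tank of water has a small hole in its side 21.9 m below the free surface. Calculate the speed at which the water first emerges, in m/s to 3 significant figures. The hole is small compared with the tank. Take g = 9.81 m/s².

The surface is effectively still and both ends are open, so ½v² = gh and v = √(2·9.81·21.9) = 20.7 m/s.

v = 20.7 m/s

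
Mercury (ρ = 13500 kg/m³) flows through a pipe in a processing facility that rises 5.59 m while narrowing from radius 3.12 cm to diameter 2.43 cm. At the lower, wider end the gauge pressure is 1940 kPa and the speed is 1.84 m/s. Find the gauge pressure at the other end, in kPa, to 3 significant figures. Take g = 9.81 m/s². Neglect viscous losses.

P₂ = 229 kPa

By continuity, v₂ = v₁·A₁/A₂ = 1.84·(30.6/4.64) = 12.1 m/s.
Bernoulli: P₁ + ½ρv₁² + ρg h₁ = P₂ + ½ρv₂² + ρg h₂, so P₂ = P₁ + ½ρ(v₁² − v₂²) − ρg(h₂ − h₁).
P₂ = 1940000 + ½·13500·(1.84² − 12.1²) − 13500·9.81·(+5.59) = 1940000 + (-971000) − (740000) = 229000 Pa.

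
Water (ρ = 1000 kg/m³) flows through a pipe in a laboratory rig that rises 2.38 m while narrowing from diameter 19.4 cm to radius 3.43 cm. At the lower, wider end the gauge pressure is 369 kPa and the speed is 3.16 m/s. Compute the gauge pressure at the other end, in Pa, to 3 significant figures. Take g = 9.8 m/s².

P₂ ≈ 31300 Pa

Mass conservation (A₁v₁ = A₂v₂) gives v₂ = 3.16 × 296/37.0 = 25.3 m/s.
Applying Bernoulli between the two ends and solving for P₂: P₂ = P₁ + ½ρ(v₁² − v₂²) − ρgΔh.
P₂ = 369000 + ½·1000·(3.16² − 25.3²) − 1000·9.8·(+2.38) = 369000 + (-314000) − (23300) = 31300 Pa.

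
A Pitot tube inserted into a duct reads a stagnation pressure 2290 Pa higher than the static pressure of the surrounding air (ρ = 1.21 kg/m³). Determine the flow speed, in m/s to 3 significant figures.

61.5 m/s

The dynamic pressure equals the rise in static pressure at the stagnation point: ΔP = ½ρv².
v = √(2ΔP/ρ) = √(2·2290/1.21) = 61.5 m/s.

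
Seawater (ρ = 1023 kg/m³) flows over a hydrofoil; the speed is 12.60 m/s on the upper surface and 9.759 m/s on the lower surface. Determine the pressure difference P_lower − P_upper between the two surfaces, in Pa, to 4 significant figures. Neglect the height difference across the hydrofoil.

ΔP ≈ 32490 Pa

The pressure is lower where the speed is higher: ΔP = ½ρ(v_up² − v_low²).
ΔP = ½·1023·(12.60² − 9.759²) = 32490 Pa.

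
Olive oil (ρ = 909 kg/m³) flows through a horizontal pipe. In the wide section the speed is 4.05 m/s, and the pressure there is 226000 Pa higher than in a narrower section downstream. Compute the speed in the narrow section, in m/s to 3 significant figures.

With h₁ = h₂, rearranging Bernoulli gives v₂ = √(v₁² + 2ΔP/ρ).
v₂ = √(4.05² + 2·226000/909) = √(16.4 + 497) = 22.7 m/s.

v₂ ≈ 22.7 m/s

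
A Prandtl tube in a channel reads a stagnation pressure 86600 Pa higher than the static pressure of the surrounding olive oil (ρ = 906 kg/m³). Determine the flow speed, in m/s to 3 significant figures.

v = 13.8 m/s

The dynamic pressure equals the rise in static pressure at the stagnation point: ΔP = ½ρv².
v = √(2ΔP/ρ) = √(2·86600/906) = 13.8 m/s.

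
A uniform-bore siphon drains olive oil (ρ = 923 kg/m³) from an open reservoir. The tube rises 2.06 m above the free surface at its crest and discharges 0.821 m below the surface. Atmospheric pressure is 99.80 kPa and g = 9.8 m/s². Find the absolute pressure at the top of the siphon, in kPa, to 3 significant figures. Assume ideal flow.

From the surface to the outlet (both open to atmosphere, surface at rest): v = √(2g·h_out) = √(2·9.8·0.821) = 4.01 m/s.
The bore is uniform, so the speed at the crest is the same v. Bernoulli surface→crest: P_atm = P_top + ½ρv² + ρg·h_top.
P_top = 99800 − ½·923·4.01² − 923·9.8·2.06 = 73700 Pa.

73.7 kPa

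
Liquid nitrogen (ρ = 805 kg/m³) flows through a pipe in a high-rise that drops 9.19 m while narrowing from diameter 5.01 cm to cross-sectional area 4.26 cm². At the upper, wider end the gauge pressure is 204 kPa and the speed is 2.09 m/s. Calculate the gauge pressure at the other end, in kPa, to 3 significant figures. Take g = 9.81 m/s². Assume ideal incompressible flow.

By continuity, v₂ = v₁·A₁/A₂ = 2.09·(19.7/4.26) = 9.67 m/s.
Bernoulli: P₁ + ½ρv₁² + ρg h₁ = P₂ + ½ρv₂² + ρg h₂, so P₂ = P₁ + ½ρ(v₁² − v₂²) − ρg(h₂ − h₁).
P₂ = 204000 + ½·805·(2.09² − 9.67²) − 805·9.81·(−9.19) = 204000 + (-35900) − (-72600) = 241000 Pa.

241 kPa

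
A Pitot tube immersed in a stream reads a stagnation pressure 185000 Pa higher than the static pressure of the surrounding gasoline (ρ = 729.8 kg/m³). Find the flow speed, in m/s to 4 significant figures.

Bernoulli between the free stream and the stagnation point: ½ρv² = P_stag − P_static.
v = √(2ΔP/ρ) = √(2·185000/729.8) = 22.52 m/s.

v ≈ 22.52 m/s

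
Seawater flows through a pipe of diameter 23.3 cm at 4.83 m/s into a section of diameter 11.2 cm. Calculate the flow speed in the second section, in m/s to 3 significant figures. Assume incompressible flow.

By continuity, v₂ = v₁·A₁/A₂ = 4.83·(426/98.5) = 20.9 m/s.

v₂ = 20.9 m/s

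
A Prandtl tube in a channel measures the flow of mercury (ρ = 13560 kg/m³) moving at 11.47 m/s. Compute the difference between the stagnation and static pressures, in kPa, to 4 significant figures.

892.0 kPa

Bernoulli between the free stream and the stagnation point: ½ρv² = P_stag − P_static.
ΔP = ½·13560·11.47² = 892000 Pa.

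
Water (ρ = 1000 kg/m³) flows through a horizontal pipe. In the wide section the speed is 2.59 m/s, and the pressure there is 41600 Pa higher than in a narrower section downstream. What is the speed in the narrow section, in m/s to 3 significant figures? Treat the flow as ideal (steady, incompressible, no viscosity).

9.48 m/s

Horizontal Bernoulli: P₁ + ½ρv₁² = P₂ + ½ρv₂², so v₂² = v₁² + 2(P₁ − P₂)/ρ.
v₂ = √(2.59² + 2·41600/1000) = √(6.71 + 83.2) = 9.48 m/s.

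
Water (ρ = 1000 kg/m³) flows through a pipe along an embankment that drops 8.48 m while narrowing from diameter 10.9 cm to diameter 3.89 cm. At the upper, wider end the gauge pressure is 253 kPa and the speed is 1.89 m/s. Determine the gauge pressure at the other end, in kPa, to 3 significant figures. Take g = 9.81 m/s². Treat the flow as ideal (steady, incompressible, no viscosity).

Mass conservation (A₁v₁ = A₂v₂) gives v₂ = 1.89 × 93.3/11.9 = 14.8 m/s.
Applying Bernoulli between the two ends and solving for P₂: P₂ = P₁ + ½ρ(v₁² − v₂²) − ρgΔh.
P₂ = 253000 + ½·1000·(1.89² − 14.8²) − 1000·9.81·(−8.48) = 253000 + (-108000) − (-83200) = 228000 Pa.

P₂ = 228 kPa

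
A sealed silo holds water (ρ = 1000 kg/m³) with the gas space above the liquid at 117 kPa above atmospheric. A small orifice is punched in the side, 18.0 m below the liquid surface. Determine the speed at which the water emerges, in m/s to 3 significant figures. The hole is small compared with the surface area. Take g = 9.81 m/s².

Take point 1 at the surface (v₁ ≈ 0) and point 2 at the hole (at atmospheric pressure). Bernoulli: P₁ + ρg h = P_atm + ½ρv₂².
With P₁ − P_atm = 117000 Pa, v₂ = √(2gh + 2ΔP/ρ) = √(2·9.81·18.0 + 2·117000/1000) = 24.2 m/s.

24.2 m/s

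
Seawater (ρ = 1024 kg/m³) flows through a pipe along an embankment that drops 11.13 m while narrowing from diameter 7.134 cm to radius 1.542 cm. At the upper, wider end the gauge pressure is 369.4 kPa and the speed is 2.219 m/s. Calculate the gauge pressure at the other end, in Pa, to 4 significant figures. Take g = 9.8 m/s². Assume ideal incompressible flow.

411400 Pa

The volume flow rate is constant, so v₂ = (A₁/A₂)v₁ = (39.97/7.470)·2.219 = 11.87 m/s.
Applying Bernoulli between the two ends and solving for P₂: P₂ = P₁ + ½ρ(v₁² − v₂²) − ρgΔh.
P₂ = 369400 + ½·1024·(2.219² − 11.87²) − 1024·9.8·(−11.13) = 369400 + (-69670) − (-111700) = 411400 Pa.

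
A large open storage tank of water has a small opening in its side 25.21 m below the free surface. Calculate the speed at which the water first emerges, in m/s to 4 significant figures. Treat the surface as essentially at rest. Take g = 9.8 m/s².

Bernoulli from surface to hole (P equal, v_surface ≈ 0): v = √(2gh) = √(2×9.8×25.21) = 22.23 m/s.

22.23 m/s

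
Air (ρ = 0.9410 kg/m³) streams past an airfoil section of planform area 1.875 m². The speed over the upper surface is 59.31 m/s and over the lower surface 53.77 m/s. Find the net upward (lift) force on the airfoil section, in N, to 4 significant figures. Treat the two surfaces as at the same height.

552.7 N

With equal heights on the two surfaces, Bernoulli gives P_lower − P_upper = ½ρ(v_upper² − v_lower²).
ΔP = ½·0.9410·(59.31² − 53.77²) = 294.8 Pa.
Lift = ΔP · A = 294.8 × 1.875 = 552.7 N.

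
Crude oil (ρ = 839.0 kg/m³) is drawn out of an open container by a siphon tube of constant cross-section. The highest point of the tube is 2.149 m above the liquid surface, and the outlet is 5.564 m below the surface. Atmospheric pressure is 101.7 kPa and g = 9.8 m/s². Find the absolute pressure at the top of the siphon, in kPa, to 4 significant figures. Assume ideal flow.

P_top = 38.28 kPa

From the surface to the outlet (both open to atmosphere, surface at rest): v = √(2g·h_out) = √(2·9.8·5.564) = 10.44 m/s.
The bore is uniform, so the speed at the crest is the same v. Bernoulli surface→crest: P_atm = P_top + ½ρv² + ρg·h_top.
P_top = 101700 − ½·839.0·10.44² − 839.0·9.8·2.149 = 38280 Pa.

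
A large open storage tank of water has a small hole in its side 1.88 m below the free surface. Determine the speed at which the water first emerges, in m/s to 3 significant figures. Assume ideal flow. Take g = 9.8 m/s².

With the surface at rest and both surface and jet at atmospheric pressure, Bernoulli gives ρg h = ½ρv², so v = √(2gh) = √(2·9.8·1.88) = 6.07 m/s.

6.07 m/s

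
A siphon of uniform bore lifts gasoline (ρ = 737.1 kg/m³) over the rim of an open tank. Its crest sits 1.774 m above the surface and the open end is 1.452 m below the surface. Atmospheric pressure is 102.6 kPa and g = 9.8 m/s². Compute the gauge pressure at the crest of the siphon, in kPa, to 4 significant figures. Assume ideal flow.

P_gauge ≈ -23.30 kPa

Bernoulli surface→outlet gives ½v² = g·h_out, so v = √(2·9.8·1.452) = 5.335 m/s.
The bore is uniform, so the speed at the crest is the same v. Bernoulli surface→crest: P_atm = P_top + ½ρv² + ρg·h_top.
P_top = 102600 − ½·737.1·5.335² − 737.1·9.8·1.774 = 79300 Pa. So P_gauge = P_top − P_atm = -23300 Pa.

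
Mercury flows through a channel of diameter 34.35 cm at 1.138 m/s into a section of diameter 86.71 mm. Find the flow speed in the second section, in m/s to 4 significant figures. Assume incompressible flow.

v₂ = 17.86 m/s

The volume flow rate is constant, so v₂ = (A₁/A₂)v₁ = (926.7/59.05)·1.138 = 17.86 m/s.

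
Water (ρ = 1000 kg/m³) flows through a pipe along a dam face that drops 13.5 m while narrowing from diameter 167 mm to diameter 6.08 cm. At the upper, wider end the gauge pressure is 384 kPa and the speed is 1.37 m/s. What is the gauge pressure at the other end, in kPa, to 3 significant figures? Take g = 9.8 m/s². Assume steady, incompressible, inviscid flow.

P₂ ≈ 464 kPa

Mass conservation (A₁v₁ = A₂v₂) gives v₂ = 1.37 × 219/29.0 = 10.3 m/s.
Energy conservation along the streamline gives P₂ = P₁ − ½ρ(v₂² − v₁²) − ρg(h₂ − h₁).
P₂ = 384000 + ½·1000·(1.37² − 10.3²) − 1000·9.8·(−13.5) = 384000 + (-52500) − (-132000) = 464000 Pa.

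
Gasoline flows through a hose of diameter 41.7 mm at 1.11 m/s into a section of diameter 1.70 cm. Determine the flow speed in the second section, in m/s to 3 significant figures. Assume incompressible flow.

Mass conservation (A₁v₁ = A₂v₂) gives v₂ = 1.11 × 13.7/2.27 = 6.68 m/s.

6.68 m/s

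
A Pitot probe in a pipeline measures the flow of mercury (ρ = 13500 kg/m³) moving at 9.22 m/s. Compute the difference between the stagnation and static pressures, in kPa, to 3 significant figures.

ΔP ≈ 574 kPa

Bernoulli between the free stream and the stagnation point: ½ρv² = P_stag − P_static.
ΔP = ½·13500·9.22² = 574000 Pa.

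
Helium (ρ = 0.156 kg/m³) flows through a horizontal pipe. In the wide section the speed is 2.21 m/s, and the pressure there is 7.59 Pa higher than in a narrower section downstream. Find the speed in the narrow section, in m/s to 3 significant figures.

Horizontal Bernoulli: P₁ + ½ρv₁² = P₂ + ½ρv₂², so v₂² = v₁² + 2(P₁ − P₂)/ρ.
v₂ = √(2.21² + 2·7.59/0.156) = √(4.88 + 97.3) = 10.1 m/s.

10.1 m/s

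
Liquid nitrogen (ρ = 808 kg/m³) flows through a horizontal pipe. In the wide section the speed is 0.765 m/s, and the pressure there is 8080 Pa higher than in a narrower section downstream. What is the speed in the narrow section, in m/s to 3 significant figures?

Along the level pipe P + ½ρv² is conserved, hence v₂² = v₁² + 2(P₁ − P₂)/ρ.
v₂ = √(0.765² + 2·8080/808) = √(0.585 + 20.0) = 4.54 m/s.

v₂ = 4.54 m/s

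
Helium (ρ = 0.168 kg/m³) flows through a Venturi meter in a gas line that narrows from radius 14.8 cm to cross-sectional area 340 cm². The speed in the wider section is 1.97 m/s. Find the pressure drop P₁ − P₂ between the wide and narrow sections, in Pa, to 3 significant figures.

ΔP ≈ 1.01 Pa

Continuity gives A₁v₁ = A₂v₂, so v₂ = (688 cm²)/(340 cm²) × 1.97 m/s = 3.99 m/s.
The pipe is horizontal, so Bernoulli reduces to P₁ + ½ρv₁² = P₂ + ½ρv₂².
P₁ − P₂ = ½·0.168·(3.99² − 1.97²) = ½·0.168·12.0 = 1.01 Pa.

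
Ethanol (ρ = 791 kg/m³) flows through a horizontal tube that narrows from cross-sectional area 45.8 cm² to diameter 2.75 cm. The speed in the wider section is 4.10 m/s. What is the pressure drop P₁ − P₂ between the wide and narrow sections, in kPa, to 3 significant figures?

Continuity gives A₁v₁ = A₂v₂, so v₂ = (45.8 cm²)/(5.94 cm²) × 4.10 m/s = 31.6 m/s.
Along the horizontal streamline, P + ½ρv² is constant.
P₁ − P₂ = ½·791·(31.6² − 4.10²) = ½·791·983 = 389000 Pa.

389 kPa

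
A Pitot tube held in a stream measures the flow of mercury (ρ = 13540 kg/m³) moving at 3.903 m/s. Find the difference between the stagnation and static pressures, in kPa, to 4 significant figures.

At the stagnation point the flow is brought to rest, so Bernoulli gives P_stag − P_static = ½ρv².
ΔP = ½·13540·3.903² = 103100 Pa.

ΔP ≈ 103.1 kPa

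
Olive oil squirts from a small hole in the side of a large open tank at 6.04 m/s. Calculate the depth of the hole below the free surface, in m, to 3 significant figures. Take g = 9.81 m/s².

1.86 m

Inverting v = √(2gh) gives h = v² / 2g.
h = 6.04²/(2·9.81) = 36.5/19.62 = 1.86 m.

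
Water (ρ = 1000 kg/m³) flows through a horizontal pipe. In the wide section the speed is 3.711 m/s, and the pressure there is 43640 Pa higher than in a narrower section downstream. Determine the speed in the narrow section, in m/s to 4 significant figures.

Along the level pipe P + ½ρv² is conserved, hence v₂² = v₁² + 2(P₁ − P₂)/ρ.
v₂ = √(3.711² + 2·43640/1000) = √(13.77 + 87.28) = 10.05 m/s.

10.05 m/s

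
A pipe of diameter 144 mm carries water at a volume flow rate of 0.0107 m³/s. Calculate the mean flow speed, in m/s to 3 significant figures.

v ≈ 0.657 m/s

Q = 0.0107 m³/s = 0.0107 m³/s.
v = Q/A = 0.0107 / 0.0163 = 0.657 m/s.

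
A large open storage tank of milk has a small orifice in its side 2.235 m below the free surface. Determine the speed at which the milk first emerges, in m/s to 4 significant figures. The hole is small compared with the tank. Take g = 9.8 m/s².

v ≈ 6.619 m/s

Torricelli's result v = √(2gh) gives v = √(2·9.8·2.235) = 6.619 m/s.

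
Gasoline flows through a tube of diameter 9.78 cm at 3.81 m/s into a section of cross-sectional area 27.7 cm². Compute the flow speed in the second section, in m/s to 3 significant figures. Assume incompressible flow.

v₂ ≈ 10.3 m/s

The volume flow rate is constant, so v₂ = (A₁/A₂)v₁ = (75.1/27.7)·3.81 = 10.3 m/s.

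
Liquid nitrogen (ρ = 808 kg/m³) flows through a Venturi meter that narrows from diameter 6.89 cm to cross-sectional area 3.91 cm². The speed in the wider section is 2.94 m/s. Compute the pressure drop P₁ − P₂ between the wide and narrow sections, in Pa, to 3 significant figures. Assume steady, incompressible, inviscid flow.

Continuity gives A₁v₁ = A₂v₂, so v₂ = (37.3 cm²)/(3.91 cm²) × 2.94 m/s = 28.0 m/s.
Bernoulli (h₁ = h₂): P₁ − P₂ = ½ρ(v₂² − v₁²).
P₁ − P₂ = ½·808·(28.0² − 2.94²) = ½·808·777 = 314000 Pa.

ΔP ≈ 314000 Pa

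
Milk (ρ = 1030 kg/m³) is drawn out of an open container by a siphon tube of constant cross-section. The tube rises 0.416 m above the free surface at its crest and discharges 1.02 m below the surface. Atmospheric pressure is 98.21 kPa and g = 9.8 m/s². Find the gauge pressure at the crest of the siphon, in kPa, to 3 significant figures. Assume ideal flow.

P_gauge = -14.5 kPa

Bernoulli surface→outlet gives ½v² = g·h_out, so v = √(2·9.8·1.02) = 4.47 m/s.
The bore is uniform, so the speed at the crest is the same v. Bernoulli surface→crest: P_atm = P_top + ½ρv² + ρg·h_top.
P_top = 98210 − ½·1030·4.47² − 1030·9.8·0.416 = 83700 Pa. So P_gauge = P_top − P_atm = -14500 Pa.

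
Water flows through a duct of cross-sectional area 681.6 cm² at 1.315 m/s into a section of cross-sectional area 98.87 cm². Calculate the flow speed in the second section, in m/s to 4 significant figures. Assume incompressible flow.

Mass conservation (A₁v₁ = A₂v₂) gives v₂ = 1.315 × 681.6/98.87 = 9.065 m/s.

v₂ ≈ 9.065 m/s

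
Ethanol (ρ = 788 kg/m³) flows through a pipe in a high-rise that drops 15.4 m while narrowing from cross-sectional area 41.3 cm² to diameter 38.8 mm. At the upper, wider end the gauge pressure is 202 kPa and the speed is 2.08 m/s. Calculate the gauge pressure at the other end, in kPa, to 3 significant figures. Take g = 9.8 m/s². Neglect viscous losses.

By continuity, v₂ = v₁·A₁/A₂ = 2.08·(41.3/11.8) = 7.27 m/s.
Energy conservation along the streamline gives P₂ = P₁ − ½ρ(v₂² − v₁²) − ρg(h₂ − h₁).
P₂ = 202000 + ½·788·(2.08² − 7.27²) − 788·9.8·(−15.4) = 202000 + (-19100) − (-119000) = 302000 Pa.

302 kPa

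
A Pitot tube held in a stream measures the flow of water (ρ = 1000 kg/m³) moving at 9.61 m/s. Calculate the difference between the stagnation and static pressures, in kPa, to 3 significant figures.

The dynamic pressure equals the rise in static pressure at the stagnation point: ΔP = ½ρv².
ΔP = ½·1000·9.61² = 46200 Pa.

ΔP ≈ 46.2 kPa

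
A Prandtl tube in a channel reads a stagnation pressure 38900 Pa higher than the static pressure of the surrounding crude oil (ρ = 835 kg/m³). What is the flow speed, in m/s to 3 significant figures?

The dynamic pressure equals the rise in static pressure at the stagnation point: ΔP = ½ρv².
v = √(2ΔP/ρ) = √(2·38900/835) = 9.65 m/s.

v ≈ 9.65 m/s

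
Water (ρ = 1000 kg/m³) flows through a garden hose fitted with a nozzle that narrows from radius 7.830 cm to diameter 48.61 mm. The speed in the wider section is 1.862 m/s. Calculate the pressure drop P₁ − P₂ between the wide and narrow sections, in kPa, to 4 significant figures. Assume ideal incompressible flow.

ΔP ≈ 185.0 kPa

The volume flow rate is constant, so v₂ = (A₁/A₂)v₁ = (192.6/18.56)·1.862 = 19.32 m/s.
Along the horizontal streamline, P + ½ρv² is constant.
P₁ − P₂ = ½·1000·(19.32² − 1.862²) = ½·1000·370.0 = 185000 Pa.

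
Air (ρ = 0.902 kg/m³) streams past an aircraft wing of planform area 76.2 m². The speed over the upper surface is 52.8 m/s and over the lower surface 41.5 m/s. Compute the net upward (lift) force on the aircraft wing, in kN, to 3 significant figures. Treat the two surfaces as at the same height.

The faster flow above has the lower pressure; Bernoulli (same height) gives ΔP = ½ρ(v_up² − v_low²).
ΔP = ½·0.902·(52.8² − 41.5²) = 481 Pa.
Lift = ΔP · A = 481 × 76.2 = 36600 N.

F ≈ 36.6 kN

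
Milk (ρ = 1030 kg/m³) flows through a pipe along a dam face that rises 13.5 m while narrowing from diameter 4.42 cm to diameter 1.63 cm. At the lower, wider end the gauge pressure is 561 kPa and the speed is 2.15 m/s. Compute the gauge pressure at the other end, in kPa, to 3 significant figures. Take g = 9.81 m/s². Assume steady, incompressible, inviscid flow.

Continuity gives A₁v₁ = A₂v₂, so v₂ = (15.3 cm²)/(2.09 cm²) × 2.15 m/s = 15.8 m/s.
Bernoulli: P₁ + ½ρv₁² + ρg h₁ = P₂ + ½ρv₂² + ρg h₂, so P₂ = P₁ + ½ρ(v₁² − v₂²) − ρg(h₂ − h₁).
P₂ = 561000 + ½·1030·(2.15² − 15.8²) − 1030·9.81·(+13.5) = 561000 + (-126000) − (136000) = 298000 Pa.

P₂ ≈ 298 kPa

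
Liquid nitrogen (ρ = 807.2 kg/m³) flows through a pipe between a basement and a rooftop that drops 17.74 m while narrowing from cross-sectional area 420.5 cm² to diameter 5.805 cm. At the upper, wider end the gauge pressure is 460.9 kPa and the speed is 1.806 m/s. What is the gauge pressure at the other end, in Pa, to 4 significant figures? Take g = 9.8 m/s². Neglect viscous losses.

The volume flow rate is constant, so v₂ = (A₁/A₂)v₁ = (420.5/26.47)·1.806 = 28.69 m/s.
Bernoulli: P₁ + ½ρv₁² + ρg h₁ = P₂ + ½ρv₂² + ρg h₂, so P₂ = P₁ + ½ρ(v₁² − v₂²) − ρg(h₂ − h₁).
P₂ = 460900 + ½·807.2·(1.806² − 28.69²) − 807.2·9.8·(−17.74) = 460900 + (-331000) − (-140300) = 270200 Pa.

P₂ ≈ 270200 Pa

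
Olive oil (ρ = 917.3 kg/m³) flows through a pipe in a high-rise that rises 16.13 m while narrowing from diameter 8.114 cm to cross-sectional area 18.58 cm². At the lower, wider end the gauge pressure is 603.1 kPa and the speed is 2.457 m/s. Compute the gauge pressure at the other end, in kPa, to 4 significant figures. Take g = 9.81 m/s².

P₂ = 439.3 kPa

The volume flow rate is constant, so v₂ = (A₁/A₂)v₁ = (51.71/18.58)·2.457 = 6.838 m/s.
Applying Bernoulli between the two ends and solving for P₂: P₂ = P₁ + ½ρ(v₁² − v₂²) − ρgΔh.
P₂ = 603100 + ½·917.3·(2.457² − 6.838²) − 917.3·9.81·(+16.13) = 603100 + (-18680) − (145100) = 439300 Pa.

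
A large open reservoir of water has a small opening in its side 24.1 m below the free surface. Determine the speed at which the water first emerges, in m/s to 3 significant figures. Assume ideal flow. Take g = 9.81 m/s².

Bernoulli from surface to hole (P equal, v_surface ≈ 0): v = √(2gh) = √(2×9.81×24.1) = 21.7 m/s.

21.7 m/s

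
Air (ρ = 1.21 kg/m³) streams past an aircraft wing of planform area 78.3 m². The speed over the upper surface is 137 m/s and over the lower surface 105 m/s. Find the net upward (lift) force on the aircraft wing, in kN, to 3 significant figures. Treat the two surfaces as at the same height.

From P + ½ρv² = const at equal height, P_low − P_up = ½ρ(v_up² − v_low²).
ΔP = ½·1.21·(137² − 105²) = 4690 Pa.
Lift = ΔP · A = 4690 × 78.3 = 367000 N.

F = 367 kN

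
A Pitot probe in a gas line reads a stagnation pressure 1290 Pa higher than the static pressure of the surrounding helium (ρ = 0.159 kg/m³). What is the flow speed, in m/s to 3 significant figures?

Bernoulli between the free stream and the stagnation point: ½ρv² = P_stag − P_static.
v = √(2ΔP/ρ) = √(2·1290/0.159) = 127 m/s.

127 m/s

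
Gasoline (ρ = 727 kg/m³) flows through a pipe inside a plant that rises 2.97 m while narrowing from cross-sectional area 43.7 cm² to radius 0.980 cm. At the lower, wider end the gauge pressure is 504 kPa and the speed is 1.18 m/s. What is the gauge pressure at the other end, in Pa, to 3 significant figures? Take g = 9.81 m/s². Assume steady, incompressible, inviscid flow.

The volume flow rate is constant, so v₂ = (A₁/A₂)v₁ = (43.7/3.02)·1.18 = 17.1 m/s.
Applying Bernoulli between the two ends and solving for P₂: P₂ = P₁ + ½ρ(v₁² − v₂²) − ρgΔh.
P₂ = 504000 + ½·727·(1.18² − 17.1²) − 727·9.81·(+2.97) = 504000 + (-106000) − (21200) = 377000 Pa.

P₂ ≈ 377000 Pa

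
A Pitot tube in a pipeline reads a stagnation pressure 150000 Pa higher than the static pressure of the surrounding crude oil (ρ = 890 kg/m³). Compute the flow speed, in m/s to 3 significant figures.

At the stagnation point the flow is brought to rest, so Bernoulli gives P_stag − P_static = ½ρv².
v = √(2ΔP/ρ) = √(2·150000/890) = 18.4 m/s.

v = 18.4 m/s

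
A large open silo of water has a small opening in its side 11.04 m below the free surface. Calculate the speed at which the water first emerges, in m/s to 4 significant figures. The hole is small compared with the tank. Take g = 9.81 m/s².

With the surface at rest and both surface and jet at atmospheric pressure, Bernoulli gives ρg h = ½ρv², so v = √(2gh) = √(2·9.81·11.04) = 14.72 m/s.

v = 14.72 m/s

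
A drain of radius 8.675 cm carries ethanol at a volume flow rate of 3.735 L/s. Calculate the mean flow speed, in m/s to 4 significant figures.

v ≈ 0.1580 m/s

Q = 3.735 L/s = 0.003735 m³/s.
v = Q/A = 0.003735 / 0.02364 = 0.1580 m/s.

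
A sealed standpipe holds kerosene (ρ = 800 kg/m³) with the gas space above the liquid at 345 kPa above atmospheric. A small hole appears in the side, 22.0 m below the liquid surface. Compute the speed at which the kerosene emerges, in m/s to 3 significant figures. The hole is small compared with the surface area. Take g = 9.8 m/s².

v ≈ 36.0 m/s

Take point 1 at the surface (v₁ ≈ 0) and point 2 at the hole (at atmospheric pressure). Bernoulli: P₁ + ρg h = P_atm + ½ρv₂².
With P₁ − P_atm = 345000 Pa, v₂ = √(2gh + 2ΔP/ρ) = √(2·9.8·22.0 + 2·345000/800) = 36.0 m/s.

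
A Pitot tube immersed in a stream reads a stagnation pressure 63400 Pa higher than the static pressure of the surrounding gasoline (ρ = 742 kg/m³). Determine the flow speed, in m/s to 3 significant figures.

v ≈ 13.1 m/s

At the stagnation point the flow is brought to rest, so Bernoulli gives P_stag − P_static = ½ρv².
v = √(2ΔP/ρ) = √(2·63400/742) = 13.1 m/s.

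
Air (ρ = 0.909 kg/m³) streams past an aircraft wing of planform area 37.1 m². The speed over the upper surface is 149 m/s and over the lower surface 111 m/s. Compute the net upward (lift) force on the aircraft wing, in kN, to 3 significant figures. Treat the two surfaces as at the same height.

167 kN

With equal heights on the two surfaces, Bernoulli gives P_lower − P_upper = ½ρ(v_upper² − v_lower²).
ΔP = ½·0.909·(149² − 111²) = 4490 Pa.
Lift = ΔP · A = 4490 × 37.1 = 167000 N.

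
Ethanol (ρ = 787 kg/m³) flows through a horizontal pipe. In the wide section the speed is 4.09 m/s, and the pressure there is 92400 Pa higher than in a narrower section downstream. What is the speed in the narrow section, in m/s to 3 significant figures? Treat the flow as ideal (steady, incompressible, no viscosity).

With h₁ = h₂, rearranging Bernoulli gives v₂ = √(v₁² + 2ΔP/ρ).
v₂ = √(4.09² + 2·92400/787) = √(16.7 + 235) = 15.9 m/s.

v₂ ≈ 15.9 m/s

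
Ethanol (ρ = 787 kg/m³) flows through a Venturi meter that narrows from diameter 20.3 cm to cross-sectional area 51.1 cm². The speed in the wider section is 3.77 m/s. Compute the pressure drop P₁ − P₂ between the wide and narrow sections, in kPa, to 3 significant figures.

ΔP ≈ 219 kPa

By continuity, v₂ = v₁·A₁/A₂ = 3.77·(324/51.1) = 23.9 m/s.
With no height change, Bernoulli's equation is P₁ + ½ρv₁² = P₂ + ½ρv₂².
P₁ − P₂ = ½·787·(23.9² − 3.77²) = ½·787·556 = 219000 Pa.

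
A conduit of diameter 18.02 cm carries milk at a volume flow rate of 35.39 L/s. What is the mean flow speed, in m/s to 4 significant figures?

v = 1.388 m/s

Q = 35.39 L/s = 0.03539 m³/s.
v = Q/A = 0.03539 / 0.02550 = 1.388 m/s.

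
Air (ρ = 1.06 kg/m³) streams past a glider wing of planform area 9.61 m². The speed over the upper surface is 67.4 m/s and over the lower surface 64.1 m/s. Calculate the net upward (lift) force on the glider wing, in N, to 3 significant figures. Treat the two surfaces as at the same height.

F ≈ 2210 N

From P + ½ρv² = const at equal height, P_low − P_up = ½ρ(v_up² − v_low²).
ΔP = ½·1.06·(67.4² − 64.1²) = 230 Pa.
Lift = ΔP · A = 230 × 9.61 = 2210 N.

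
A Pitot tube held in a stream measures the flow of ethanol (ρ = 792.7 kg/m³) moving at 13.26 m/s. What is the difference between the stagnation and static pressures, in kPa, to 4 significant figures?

ΔP = 69.69 kPa

At the stagnation point the flow is brought to rest, so Bernoulli gives P_stag − P_static = ½ρv².
ΔP = ½·792.7·13.26² = 69690 Pa.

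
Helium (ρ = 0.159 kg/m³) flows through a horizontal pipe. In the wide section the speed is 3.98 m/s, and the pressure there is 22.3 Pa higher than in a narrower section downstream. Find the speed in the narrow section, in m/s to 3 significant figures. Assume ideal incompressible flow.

Horizontal Bernoulli: P₁ + ½ρv₁² = P₂ + ½ρv₂², so v₂² = v₁² + 2(P₁ − P₂)/ρ.
v₂ = √(3.98² + 2·22.3/0.159) = √(15.8 + 281) = 17.2 m/s.

v₂ ≈ 17.2 m/s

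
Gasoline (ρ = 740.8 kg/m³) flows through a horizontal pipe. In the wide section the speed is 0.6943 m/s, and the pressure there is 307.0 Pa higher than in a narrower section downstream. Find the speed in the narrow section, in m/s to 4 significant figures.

Along the level pipe P + ½ρv² is conserved, hence v₂² = v₁² + 2(P₁ − P₂)/ρ.
v₂ = √(0.6943² + 2·307.0/740.8) = √(0.4821 + 0.8288) = 1.145 m/s.

v₂ ≈ 1.145 m/s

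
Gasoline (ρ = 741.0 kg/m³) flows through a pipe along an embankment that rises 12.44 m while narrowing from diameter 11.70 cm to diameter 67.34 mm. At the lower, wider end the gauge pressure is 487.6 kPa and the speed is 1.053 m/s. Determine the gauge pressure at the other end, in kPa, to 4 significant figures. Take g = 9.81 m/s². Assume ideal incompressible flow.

P₂ ≈ 393.8 kPa

By continuity, v₂ = v₁·A₁/A₂ = 1.053·(107.5/35.62) = 3.179 m/s.
Applying Bernoulli between the two ends and solving for P₂: P₂ = P₁ + ½ρ(v₁² − v₂²) − ρgΔh.
P₂ = 487600 + ½·741.0·(1.053² − 3.179²) − 741.0·9.81·(+12.44) = 487600 + (-3333) − (90430) = 393800 Pa.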